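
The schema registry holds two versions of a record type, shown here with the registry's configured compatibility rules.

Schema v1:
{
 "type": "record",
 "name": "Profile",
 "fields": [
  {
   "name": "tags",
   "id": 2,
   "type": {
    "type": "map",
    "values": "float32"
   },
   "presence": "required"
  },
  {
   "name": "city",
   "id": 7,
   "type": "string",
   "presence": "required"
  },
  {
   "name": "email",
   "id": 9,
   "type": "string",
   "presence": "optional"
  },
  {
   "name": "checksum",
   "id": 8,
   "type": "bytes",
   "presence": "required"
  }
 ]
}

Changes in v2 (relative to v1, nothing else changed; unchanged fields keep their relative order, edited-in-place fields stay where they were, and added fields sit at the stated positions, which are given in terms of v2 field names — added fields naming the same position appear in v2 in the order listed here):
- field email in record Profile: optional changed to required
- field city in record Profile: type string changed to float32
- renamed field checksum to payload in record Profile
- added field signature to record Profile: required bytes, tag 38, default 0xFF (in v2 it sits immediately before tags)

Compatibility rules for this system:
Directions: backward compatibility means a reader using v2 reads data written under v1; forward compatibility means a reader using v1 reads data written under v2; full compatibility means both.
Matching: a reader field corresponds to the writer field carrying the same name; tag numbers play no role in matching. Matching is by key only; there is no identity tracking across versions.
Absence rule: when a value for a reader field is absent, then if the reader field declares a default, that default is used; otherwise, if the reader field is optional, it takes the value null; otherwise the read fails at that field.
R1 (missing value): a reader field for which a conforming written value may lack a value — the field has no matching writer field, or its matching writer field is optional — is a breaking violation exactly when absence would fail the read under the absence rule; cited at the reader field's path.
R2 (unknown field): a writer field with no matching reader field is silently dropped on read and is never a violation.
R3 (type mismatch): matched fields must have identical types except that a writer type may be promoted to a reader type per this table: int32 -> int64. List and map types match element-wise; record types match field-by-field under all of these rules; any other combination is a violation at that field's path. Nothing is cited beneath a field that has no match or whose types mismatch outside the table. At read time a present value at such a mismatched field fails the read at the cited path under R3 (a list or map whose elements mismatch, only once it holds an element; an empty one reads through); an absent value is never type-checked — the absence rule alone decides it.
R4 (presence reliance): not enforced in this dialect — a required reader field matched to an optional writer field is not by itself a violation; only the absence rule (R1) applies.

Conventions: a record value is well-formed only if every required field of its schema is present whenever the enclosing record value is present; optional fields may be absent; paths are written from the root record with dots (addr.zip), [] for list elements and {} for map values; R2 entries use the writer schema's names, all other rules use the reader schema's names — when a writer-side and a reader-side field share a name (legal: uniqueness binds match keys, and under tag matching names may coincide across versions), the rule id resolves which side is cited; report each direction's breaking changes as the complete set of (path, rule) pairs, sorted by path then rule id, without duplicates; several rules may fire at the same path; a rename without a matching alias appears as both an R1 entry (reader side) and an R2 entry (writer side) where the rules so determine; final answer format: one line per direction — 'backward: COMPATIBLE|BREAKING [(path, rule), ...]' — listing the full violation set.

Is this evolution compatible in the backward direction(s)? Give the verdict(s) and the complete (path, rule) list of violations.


the writer's type comes first in each Profile pair
backward pass over Profile, reader schema v2, writer schema v1:
  signature: no writer-side match
  writer required, map<string, float32> -> map<string, float32>: reader tags maps from writer tags
  writer required, string -> float32: reader city maps from writer city
  writer optional, string -> string: reader email maps from writer email
  payload: no writer-side match
  writer field checksum has no reader counterpart
  breaking: (city, R3)
  breaking: (email, R1)
  breaking: (payload, R1)
  => backward: BREAKING (3)
the other Profile changes do not affect what is asked:
  added field signature to record Profile: required bytes, tag 38, default 0xFF (in v2 it sits immediately before tags) -> triggers nothing under Profile's printed rules — same verdict

backward: BREAKING [(city, R3), (email, R1), (payload, R1)]


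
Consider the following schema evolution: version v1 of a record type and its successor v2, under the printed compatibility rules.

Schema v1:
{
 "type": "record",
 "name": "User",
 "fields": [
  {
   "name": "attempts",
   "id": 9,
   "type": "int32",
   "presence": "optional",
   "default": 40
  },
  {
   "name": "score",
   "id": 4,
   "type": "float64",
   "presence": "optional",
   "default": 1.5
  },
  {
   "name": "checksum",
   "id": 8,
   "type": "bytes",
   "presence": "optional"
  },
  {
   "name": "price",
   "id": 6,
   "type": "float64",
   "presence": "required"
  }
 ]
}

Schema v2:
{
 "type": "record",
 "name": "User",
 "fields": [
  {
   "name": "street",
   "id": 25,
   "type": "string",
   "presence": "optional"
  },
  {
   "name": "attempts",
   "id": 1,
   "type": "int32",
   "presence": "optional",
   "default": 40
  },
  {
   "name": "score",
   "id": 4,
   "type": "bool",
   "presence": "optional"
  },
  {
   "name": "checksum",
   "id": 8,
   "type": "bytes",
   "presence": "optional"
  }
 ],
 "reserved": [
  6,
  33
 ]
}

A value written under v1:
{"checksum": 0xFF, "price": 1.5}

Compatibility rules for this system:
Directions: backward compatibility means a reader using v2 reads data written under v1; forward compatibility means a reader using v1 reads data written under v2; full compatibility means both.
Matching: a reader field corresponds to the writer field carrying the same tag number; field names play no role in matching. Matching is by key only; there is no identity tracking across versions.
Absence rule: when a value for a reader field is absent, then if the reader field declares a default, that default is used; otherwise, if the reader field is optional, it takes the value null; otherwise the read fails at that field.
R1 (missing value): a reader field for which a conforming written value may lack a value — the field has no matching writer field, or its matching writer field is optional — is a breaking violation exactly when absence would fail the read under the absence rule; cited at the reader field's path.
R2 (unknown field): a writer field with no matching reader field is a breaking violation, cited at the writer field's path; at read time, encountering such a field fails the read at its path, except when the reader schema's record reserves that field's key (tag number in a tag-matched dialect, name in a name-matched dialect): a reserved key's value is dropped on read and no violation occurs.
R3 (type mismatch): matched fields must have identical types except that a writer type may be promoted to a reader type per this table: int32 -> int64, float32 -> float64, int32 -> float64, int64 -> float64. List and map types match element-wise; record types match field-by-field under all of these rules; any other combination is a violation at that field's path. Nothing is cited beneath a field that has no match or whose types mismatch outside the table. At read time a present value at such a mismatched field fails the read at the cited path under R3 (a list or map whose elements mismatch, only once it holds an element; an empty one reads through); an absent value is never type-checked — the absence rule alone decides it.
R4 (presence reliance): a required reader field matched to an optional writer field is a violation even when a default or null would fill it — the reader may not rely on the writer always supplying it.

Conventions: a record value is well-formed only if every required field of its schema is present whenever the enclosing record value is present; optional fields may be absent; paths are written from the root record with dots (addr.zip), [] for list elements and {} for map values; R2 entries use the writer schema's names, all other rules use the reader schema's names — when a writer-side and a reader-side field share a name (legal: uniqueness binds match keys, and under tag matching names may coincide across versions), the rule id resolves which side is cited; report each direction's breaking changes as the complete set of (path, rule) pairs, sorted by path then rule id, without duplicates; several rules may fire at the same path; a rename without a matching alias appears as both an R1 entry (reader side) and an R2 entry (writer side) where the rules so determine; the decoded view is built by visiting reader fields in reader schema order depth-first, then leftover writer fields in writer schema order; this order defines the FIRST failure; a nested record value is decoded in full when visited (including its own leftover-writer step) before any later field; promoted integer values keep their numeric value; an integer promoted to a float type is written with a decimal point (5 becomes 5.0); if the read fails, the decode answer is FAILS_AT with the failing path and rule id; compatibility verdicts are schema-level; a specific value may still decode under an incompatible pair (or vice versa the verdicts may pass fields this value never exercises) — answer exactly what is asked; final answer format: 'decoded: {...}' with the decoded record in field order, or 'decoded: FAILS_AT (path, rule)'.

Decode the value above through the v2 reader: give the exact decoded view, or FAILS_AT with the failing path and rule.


decoded: {"street": null, "attempts": 40, "score": null, "checksum": 0xFF}

arrows below run writer -> reader for User
decode (reader v2):
  street := null (absent, optional -> null)
  attempts := 40 (absent -> default)
  score := null (absent, optional -> null)
  checksum := 0xFF
  writer price: reserved -> dropped
  => decoded: {"street": null, "attempts": 40, "score": null, "checksum": 0xFF}
remaining User differences; none change what is asked:
  field attempts in record User: tag 9 changed to 1 -> changes User's schema-level verdicts only — the decode of this value is the same


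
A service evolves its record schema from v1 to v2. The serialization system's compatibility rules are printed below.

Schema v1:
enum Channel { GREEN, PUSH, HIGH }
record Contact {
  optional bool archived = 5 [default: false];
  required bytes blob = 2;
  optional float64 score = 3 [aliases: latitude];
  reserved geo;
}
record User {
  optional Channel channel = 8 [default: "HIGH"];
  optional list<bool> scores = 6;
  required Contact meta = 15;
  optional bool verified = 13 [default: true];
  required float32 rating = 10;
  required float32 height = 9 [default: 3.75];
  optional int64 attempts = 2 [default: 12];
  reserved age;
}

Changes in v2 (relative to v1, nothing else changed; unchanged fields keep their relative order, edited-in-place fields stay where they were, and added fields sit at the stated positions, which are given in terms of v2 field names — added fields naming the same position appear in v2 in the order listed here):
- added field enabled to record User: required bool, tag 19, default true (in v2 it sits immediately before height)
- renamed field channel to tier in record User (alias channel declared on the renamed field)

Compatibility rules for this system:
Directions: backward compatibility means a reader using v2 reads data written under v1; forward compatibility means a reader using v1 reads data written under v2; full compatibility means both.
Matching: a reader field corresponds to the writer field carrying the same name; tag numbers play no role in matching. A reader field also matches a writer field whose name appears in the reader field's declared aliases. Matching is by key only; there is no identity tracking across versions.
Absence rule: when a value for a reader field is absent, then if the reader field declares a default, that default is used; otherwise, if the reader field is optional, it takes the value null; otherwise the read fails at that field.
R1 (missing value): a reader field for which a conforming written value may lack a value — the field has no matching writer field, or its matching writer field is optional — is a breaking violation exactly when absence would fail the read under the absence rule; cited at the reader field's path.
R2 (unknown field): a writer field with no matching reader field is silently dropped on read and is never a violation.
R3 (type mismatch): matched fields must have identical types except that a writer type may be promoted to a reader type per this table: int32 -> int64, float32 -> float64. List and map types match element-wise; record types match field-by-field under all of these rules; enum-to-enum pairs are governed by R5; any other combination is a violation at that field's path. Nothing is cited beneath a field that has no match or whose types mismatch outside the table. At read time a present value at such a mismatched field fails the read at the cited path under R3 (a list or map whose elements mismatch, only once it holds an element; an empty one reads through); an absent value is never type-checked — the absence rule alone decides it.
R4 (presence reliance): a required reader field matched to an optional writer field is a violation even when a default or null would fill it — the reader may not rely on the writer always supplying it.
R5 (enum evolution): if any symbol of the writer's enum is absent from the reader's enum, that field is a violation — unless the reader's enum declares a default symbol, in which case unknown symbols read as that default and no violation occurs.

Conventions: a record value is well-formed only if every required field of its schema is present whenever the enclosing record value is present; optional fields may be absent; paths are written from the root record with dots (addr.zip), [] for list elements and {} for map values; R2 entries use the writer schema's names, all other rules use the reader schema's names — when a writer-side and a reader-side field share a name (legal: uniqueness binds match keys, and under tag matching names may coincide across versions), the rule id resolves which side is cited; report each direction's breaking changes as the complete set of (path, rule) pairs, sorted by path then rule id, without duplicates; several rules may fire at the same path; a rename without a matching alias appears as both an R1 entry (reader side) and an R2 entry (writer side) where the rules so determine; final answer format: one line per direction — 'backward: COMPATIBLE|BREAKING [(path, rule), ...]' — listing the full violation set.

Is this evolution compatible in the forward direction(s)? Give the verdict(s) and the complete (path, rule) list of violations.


the writer's type comes first in each User pair
forward for User (reader v1, writer v2):
  channel has no writer counterpart
  writer optional, list<bool> -> list<bool>: reader scores maps from writer scores
  writer required, Contact -> Contact: reader meta maps from writer meta
  writer optional, bool -> bool: reader verified maps from writer verified
  writer required, float32 -> float32: reader rating maps from writer rating
  writer required, float32 -> float32: reader height maps from writer height
  writer optional, int64 -> int64: reader attempts maps from writer attempts
  writer tier: unknown to reader
  writer enabled: unknown to reader
  writer optional, bool -> bool: reader meta.archived maps from writer meta.archived
  writer required, bytes -> bytes: reader meta.blob maps from writer meta.blob
  writer optional, float64 -> float64: reader meta.score maps from writer meta.score
  nothing fires on User: forward is COMPATIBLE
checking off the User differences that do not matter here:
  added field enabled to record User: required bool, tag 19, default true (in v2 it sits immediately before height) -> triggers nothing under User's printed rules — same verdict
  renamed field channel to tier in record User (alias channel declared on the renamed field) -> triggers nothing under User's printed rules — same verdict

forward: COMPATIBLE []


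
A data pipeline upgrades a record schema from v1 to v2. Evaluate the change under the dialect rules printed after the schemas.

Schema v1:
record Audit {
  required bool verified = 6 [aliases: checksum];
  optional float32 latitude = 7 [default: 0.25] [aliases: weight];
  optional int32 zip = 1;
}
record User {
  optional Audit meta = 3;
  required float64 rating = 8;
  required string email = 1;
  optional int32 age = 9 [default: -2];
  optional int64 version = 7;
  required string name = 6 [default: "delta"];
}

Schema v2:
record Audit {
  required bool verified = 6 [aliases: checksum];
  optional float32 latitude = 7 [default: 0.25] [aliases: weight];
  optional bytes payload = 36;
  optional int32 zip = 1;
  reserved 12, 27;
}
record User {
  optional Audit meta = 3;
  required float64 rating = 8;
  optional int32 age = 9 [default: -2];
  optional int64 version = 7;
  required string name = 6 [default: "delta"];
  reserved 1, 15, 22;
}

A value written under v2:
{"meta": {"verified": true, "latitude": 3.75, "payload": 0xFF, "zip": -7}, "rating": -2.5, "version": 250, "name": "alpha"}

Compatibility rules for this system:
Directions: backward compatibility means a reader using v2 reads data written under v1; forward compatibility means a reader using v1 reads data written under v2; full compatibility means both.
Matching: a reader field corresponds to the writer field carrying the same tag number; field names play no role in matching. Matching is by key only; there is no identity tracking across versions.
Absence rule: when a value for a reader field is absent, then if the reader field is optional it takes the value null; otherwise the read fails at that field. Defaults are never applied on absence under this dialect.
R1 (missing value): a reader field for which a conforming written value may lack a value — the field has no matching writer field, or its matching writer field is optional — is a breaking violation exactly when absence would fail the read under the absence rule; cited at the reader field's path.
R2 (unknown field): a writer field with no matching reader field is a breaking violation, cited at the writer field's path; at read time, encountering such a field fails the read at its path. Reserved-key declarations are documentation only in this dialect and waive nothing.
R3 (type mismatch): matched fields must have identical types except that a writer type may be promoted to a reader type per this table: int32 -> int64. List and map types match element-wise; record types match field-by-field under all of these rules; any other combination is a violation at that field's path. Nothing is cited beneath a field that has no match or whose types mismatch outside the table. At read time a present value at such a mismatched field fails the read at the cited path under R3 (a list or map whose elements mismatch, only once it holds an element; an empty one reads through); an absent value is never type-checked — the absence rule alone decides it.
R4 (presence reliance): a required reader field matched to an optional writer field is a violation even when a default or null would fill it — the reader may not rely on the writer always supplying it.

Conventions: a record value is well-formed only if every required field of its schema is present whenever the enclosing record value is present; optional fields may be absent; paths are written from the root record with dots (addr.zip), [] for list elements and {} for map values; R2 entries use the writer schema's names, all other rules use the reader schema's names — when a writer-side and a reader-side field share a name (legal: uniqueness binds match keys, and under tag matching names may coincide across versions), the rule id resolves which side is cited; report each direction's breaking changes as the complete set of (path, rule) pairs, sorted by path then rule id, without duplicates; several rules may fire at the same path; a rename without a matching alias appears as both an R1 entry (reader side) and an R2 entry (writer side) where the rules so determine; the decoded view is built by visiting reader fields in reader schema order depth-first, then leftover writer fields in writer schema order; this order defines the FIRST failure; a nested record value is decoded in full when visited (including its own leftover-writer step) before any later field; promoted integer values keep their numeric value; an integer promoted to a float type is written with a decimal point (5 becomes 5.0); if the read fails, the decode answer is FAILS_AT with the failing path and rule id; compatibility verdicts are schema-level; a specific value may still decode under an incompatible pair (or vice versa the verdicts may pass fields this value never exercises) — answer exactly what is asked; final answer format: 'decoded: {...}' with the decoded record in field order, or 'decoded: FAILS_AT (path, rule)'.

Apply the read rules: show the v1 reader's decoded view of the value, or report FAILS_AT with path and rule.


decoded: FAILS_AT (meta.payload, R2)

arrows below run writer -> reader for User
migrating the User value to v1:
  meta.verified := true
  meta.latitude := 3.75
  meta.zip := -7
  read fails at meta.payload under R2 (unknown field)
  => FAILS_AT (meta.payload, R2)
checking off the User differences that do not matter here:
  removed field email from record User (its key 1 joins the reserved list) -> shifts the User verdicts, not this decode


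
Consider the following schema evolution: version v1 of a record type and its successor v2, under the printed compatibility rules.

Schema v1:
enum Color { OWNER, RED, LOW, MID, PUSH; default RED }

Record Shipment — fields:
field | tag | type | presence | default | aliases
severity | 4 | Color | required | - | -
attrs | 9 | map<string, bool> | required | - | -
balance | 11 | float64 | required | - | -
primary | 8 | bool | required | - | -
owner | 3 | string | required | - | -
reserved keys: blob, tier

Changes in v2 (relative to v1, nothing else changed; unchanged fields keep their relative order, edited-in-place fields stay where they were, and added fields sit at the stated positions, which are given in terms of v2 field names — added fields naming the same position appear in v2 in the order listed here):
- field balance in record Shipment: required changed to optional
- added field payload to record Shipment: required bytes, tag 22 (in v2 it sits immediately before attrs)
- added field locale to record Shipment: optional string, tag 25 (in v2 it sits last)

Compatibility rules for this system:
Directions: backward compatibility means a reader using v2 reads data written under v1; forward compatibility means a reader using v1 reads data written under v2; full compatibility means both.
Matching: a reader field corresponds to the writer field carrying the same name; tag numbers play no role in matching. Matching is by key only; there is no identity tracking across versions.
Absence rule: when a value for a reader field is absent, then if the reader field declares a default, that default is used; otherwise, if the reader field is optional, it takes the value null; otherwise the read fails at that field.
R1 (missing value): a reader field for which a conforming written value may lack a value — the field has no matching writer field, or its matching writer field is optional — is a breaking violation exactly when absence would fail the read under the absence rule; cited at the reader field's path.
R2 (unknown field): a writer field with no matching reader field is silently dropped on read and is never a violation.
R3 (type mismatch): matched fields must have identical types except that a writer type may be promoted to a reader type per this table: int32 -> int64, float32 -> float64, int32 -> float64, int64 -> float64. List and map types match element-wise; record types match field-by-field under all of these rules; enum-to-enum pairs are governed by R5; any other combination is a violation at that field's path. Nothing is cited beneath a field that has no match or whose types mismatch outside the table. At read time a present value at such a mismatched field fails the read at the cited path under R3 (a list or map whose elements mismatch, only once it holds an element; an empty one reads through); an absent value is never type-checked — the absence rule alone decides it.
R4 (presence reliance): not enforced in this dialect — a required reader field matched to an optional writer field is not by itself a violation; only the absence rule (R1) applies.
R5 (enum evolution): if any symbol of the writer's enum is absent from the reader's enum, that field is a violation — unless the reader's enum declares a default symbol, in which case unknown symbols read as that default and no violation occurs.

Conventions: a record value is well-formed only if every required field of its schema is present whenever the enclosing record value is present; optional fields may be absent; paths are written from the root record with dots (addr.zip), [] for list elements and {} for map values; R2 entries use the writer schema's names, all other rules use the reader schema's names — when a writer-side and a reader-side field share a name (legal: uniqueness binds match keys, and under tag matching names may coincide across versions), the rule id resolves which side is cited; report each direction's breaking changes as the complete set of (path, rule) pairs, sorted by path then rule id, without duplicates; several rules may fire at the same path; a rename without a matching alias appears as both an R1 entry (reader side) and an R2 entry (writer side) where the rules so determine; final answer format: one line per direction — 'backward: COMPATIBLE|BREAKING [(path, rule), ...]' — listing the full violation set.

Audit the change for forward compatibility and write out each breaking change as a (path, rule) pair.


arrows below run writer -> reader for Shipment
checking forward for Shipment: reader v1 against writer v2:
  severity: paired with writer severity (Color -> Color; writer required)
  attrs: paired with writer attrs (map<string, bool> -> map<string, bool>; writer required)
  balance: paired with writer balance (float64 -> float64; writer optional)
  primary: paired with writer primary (bool -> bool; writer required)
  owner: paired with writer owner (string -> string; writer required)
  payload (writer side), unknown to reader
  locale (writer side), unknown to reader
  breaking: (balance, R1)
  => 1 violation(s): forward is BREAKING for Shipment
the other Shipment changes do not affect what is asked:
  added field locale to record Shipment: optional string, tag 25 (in v2 it sits last) -> fires no rule on Shipment, leaving the asked answer as it is
  added field payload to record Shipment: required bytes, tag 22 (in v2 it sits immediately before attrs) -> fires only in the backward direction of Shipment, which is not asked here

forward: BREAKING [(balance, R1)]


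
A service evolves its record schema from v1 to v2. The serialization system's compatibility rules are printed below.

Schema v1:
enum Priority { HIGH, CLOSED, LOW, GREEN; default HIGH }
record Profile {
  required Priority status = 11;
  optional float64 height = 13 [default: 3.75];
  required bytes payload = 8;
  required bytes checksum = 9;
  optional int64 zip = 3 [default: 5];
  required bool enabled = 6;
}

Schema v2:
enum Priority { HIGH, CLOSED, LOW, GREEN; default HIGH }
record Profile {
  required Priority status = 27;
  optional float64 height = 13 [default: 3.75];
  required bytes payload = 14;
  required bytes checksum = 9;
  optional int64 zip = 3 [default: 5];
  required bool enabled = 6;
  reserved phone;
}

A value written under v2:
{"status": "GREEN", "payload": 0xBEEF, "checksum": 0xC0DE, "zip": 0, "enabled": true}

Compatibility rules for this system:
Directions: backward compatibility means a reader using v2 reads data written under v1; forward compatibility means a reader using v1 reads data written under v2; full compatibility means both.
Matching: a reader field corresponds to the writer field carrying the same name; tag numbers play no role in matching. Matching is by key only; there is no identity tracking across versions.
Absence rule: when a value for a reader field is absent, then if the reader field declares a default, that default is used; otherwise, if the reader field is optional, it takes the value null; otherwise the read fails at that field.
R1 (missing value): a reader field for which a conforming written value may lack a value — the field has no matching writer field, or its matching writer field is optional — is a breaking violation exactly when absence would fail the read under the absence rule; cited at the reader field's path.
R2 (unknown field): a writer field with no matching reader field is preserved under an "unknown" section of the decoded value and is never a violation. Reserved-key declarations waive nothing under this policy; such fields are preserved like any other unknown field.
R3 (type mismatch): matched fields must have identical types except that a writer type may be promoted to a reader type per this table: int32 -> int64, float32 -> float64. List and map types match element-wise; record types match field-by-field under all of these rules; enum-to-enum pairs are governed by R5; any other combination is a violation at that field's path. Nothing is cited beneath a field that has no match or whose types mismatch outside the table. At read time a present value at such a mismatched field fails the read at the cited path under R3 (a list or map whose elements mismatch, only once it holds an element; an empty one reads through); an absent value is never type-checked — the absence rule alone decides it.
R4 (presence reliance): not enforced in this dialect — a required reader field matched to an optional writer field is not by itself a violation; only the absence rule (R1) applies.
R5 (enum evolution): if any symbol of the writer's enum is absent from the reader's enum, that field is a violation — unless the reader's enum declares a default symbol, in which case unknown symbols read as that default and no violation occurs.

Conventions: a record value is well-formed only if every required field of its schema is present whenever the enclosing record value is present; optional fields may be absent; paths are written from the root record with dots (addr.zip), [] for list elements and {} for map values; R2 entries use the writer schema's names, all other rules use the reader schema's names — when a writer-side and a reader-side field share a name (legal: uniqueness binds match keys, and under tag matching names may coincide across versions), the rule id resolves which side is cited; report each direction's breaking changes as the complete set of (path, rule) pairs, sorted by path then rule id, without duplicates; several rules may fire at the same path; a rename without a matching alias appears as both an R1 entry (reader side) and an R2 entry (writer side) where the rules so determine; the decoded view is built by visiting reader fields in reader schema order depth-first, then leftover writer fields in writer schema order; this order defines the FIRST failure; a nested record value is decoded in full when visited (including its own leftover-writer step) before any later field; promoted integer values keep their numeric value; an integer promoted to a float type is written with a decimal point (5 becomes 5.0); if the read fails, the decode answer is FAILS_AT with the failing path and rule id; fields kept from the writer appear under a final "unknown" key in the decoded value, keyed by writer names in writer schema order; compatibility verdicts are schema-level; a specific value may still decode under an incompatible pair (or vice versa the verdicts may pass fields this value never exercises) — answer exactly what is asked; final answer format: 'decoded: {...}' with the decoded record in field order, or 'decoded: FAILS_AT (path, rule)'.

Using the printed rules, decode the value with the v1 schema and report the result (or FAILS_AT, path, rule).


the writer's type comes first in each Profile pair
decode (reader v1):
  status := "GREEN"
  height := 3.75 (absent -> default)
  payload := 0xBEEF
  checksum := 0xC0DE
  zip := 0
  enabled := true
  => decoded: {"status": "GREEN", "height": 3.75, "payload": 0xBEEF, "checksum": 0xC0DE, "zip": 0, "enabled": true}
the other Profile changes do not affect what is asked:
  field status in record Profile: tag 11 changed to 27 -> no rule fires on it and the decoded Profile view is identical with or without it
  field payload in record Profile: tag 8 changed to 14 -> no rule fires on it and the decoded Profile view is identical with or without it

decoded: {"status": "GREEN", "height": 3.75, "payload": 0xBEEF, "checksum": 0xC0DE, "zip": 0, "enabled": true}


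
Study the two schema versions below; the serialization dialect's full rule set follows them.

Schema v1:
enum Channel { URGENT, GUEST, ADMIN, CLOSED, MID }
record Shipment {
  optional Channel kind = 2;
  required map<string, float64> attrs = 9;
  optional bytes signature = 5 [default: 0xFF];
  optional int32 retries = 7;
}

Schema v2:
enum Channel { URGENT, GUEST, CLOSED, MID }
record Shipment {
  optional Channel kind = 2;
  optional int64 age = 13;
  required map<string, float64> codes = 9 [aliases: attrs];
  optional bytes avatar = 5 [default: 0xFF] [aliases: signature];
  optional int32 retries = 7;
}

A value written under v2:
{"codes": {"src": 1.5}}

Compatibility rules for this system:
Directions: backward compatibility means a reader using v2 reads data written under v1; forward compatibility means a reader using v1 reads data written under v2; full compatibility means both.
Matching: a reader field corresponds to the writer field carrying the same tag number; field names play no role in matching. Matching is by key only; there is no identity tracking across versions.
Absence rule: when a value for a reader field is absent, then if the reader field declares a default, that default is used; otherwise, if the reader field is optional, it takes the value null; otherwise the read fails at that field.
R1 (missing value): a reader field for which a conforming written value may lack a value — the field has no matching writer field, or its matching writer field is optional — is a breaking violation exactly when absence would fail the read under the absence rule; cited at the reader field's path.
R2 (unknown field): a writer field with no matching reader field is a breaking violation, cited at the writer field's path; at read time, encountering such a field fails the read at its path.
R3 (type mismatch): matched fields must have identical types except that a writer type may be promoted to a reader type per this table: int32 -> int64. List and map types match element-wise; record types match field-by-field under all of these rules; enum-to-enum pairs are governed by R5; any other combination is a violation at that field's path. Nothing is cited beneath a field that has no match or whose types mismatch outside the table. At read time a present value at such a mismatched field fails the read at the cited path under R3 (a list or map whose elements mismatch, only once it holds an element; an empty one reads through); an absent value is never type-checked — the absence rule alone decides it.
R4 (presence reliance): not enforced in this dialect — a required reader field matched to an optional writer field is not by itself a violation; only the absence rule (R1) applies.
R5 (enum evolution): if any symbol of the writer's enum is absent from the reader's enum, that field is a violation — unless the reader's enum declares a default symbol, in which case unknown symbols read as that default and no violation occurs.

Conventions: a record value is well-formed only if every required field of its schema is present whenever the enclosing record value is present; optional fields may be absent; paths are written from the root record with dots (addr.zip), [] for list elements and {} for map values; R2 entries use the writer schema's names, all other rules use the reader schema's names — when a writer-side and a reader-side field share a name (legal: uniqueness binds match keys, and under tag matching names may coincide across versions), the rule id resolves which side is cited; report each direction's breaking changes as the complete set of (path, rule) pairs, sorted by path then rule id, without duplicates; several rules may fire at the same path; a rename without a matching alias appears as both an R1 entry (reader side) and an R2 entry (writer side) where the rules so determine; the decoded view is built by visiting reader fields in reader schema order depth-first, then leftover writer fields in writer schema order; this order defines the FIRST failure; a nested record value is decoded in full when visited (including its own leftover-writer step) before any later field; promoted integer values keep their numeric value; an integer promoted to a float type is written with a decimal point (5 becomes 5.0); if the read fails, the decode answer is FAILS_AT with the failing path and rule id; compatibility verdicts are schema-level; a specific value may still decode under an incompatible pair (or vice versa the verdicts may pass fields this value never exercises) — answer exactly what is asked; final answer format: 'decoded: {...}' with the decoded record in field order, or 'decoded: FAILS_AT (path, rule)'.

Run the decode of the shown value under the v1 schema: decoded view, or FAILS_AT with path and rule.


decoded: {"kind": null, "attrs": {"src": 1.5}, "signature": 0xFF, "retries": null}

arrows below run writer -> reader for Shipment
decode walk for Shipment under reader schema v1:
  kind := null (not supplied -> null)
  attrs := {"src": 1.5} (from writer codes)
  signature := 0xFF (no value, default fills)
  retries := null (not supplied -> null)
  => decoded: {"kind": null, "attrs": {"src": 1.5}, "signature": 0xFF, "retries": null}
ruling out the remaining Shipment differences:
  added field age to record Shipment: optional int64, tag 13 (in v2 it sits immediately before codes) -> affects the rule determinations only; this particular Shipment value decodes identically
  enum Channel (field kind in record Shipment): symbol ADMIN removed -> affects the rule determinations only; this particular Shipment value decodes identically
  renamed field attrs to codes in record Shipment (alias attrs declared on the renamed field) -> fires no rule on Shipment under this dialect and leaves the result unchanged
  renamed field signature to avatar in record Shipment (alias signature declared on the renamed field) -> fires no rule on Shipment under this dialect and leaves the result unchanged


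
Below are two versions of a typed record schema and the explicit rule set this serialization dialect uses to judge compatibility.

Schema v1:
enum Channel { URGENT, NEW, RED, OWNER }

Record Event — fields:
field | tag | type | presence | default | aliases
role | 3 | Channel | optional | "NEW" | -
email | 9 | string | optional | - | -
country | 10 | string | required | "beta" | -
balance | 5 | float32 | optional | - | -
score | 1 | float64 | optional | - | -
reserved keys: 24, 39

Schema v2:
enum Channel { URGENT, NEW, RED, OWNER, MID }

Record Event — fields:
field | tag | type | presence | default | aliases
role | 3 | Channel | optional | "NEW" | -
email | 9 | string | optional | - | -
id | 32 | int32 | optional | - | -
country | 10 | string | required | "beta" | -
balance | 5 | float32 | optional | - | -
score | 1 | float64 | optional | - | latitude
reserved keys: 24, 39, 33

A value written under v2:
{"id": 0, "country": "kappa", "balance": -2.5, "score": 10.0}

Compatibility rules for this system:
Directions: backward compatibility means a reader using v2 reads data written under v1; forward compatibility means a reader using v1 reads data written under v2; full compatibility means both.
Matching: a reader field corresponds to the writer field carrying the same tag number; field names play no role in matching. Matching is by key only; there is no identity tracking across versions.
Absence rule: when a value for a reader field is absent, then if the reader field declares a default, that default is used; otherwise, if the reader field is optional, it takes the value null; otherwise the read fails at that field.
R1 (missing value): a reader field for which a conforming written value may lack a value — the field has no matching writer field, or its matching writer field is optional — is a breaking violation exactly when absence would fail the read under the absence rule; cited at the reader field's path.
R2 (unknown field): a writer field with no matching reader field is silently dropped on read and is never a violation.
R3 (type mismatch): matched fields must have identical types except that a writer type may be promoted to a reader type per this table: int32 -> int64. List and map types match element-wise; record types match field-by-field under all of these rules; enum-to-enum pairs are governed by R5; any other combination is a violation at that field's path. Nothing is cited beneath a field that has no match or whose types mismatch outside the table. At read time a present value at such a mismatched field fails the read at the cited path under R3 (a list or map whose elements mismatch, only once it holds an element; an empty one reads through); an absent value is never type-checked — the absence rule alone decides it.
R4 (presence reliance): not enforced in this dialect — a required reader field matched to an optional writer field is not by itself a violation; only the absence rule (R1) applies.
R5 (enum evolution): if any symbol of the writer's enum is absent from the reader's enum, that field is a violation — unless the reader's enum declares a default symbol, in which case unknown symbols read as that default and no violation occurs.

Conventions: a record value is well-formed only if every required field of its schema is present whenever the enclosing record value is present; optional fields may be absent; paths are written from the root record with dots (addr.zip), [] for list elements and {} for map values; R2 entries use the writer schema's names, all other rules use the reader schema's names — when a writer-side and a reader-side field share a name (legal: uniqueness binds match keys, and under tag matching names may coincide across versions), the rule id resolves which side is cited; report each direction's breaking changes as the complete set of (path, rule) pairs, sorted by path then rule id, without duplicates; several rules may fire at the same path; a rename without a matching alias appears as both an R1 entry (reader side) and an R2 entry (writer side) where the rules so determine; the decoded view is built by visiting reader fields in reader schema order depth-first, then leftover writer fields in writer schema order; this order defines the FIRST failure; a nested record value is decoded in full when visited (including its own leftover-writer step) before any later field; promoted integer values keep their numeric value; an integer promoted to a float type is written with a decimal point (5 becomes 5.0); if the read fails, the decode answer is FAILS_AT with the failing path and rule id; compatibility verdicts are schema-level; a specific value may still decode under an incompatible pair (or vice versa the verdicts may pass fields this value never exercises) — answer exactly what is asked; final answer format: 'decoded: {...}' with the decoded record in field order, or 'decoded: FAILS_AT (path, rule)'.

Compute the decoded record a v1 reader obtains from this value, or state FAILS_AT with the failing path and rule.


decoded: {"role": "NEW", "email": null, "country": "kappa", "balance": -2.5, "score": 10.0}

arrows below run writer -> reader for Event
decode walk for Event under reader schema v1:
  role := "NEW" (absent -> default)
  email := null (absent, optional -> null)
  country := "kappa"
  balance := -2.5
  score := 10.0
  writer id: unknown -> dropped
  => decoded: {"role": "NEW", "email": null, "country": "kappa", "balance": -2.5, "score": 10.0}
the rest of the Event diff is inert for this question:
  enum Channel (field role in record Event): symbol MID added -> matters for Event compatibility verdicts, not for this value's decode
  added field id to record Event: optional int32, tag 32 (in v2 it sits immediately before country) -> inert under this dialect — no rule fires on Event and the result does not move
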